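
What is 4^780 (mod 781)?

474

4^1 ≡ 4 (mod 781)
4^2 ≡ 4^2 = 16 ≡ 16 (mod 781)
4^4 ≡ 16^2 = 256 ≡ 256 (mod 781)
4^8 ≡ 256^2 = 65536 ≡ 713 (mod 781)
4^16 ≡ 713^2 = 508369 ≡ 719 (mod 781)
4^32 ≡ 719^2 = 516961 ≡ 720 (mod 781)
4^64 ≡ 720^2 = 518400 ≡ 597 (mod 781)
4^128 ≡ 597^2 = 356409 ≡ 273 (mod 781)
4^256 ≡ 273^2 = 74529 ≡ 334 (mod 781)
4^512 ≡ 334^2 = 111556 ≡ 654 (mod 781)
780 = 512 + 256 + 8 + 4 in binary powers of 2.
So 4^780 ≡ 654 · 334 · 713 · 256 ≡ 474 (mod 781).
Since 474 ≠ 1, base 4 is a Fermat witness: 781 is composite.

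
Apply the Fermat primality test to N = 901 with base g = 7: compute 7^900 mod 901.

293

7^1 ≡ 7 (mod 901)
7^2 ≡ 7^2 = 49 ≡ 49 (mod 901)
7^4 ≡ 49^2 = 2401 ≡ 599 (mod 901)
7^8 ≡ 599^2 = 358801 ≡ 203 (mod 901)
7^16 ≡ 203^2 = 41209 ≡ 664 (mod 901)
7^32 ≡ 664^2 = 440896 ≡ 307 (mod 901)
7^64 ≡ 307^2 = 94249 ≡ 545 (mod 901)
7^128 ≡ 545^2 = 297025 ≡ 596 (mod 901)
7^256 ≡ 596^2 = 355216 ≡ 222 (mod 901)
7^512 ≡ 222^2 = 49284 ≡ 630 (mod 901)
900 = 512 + 256 + 128 + 4 in binary powers of 2.
So 7^900 ≡ 630 · 222 · 596 · 599 ≡ 293 (mod 901).
Since 293 ≠ 1, base 7 is a Fermat witness: 901 is composite.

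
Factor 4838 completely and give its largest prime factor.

4838 = 2 · 2419
2419 = 41 · 59
59 is prime.
So 4838 = 2 · 41 · 59; the largest prime factor is 59.

59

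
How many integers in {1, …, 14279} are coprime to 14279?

Factor: 14279 = 109 · 131.
φ(14279) = (109−1) · (131−1) = 108 · 130 = 14040.

14040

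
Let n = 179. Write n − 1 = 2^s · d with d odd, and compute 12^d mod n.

1

179 − 1 = 178 = 2^1 · 89, so d = 89.
12^1 ≡ 12 (mod 179)
12^2 ≡ 12^2 = 144 ≡ 144 (mod 179)
12^4 ≡ 144^2 = 20736 ≡ 151 (mod 179)
12^8 ≡ 151^2 = 22801 ≡ 68 (mod 179)
12^16 ≡ 68^2 = 4624 ≡ 149 (mod 179)
12^32 ≡ 149^2 = 22201 ≡ 5 (mod 179)
12^64 ≡ 5^2 = 25 ≡ 25 (mod 179)
89 = 64 + 16 + 8 + 1 in binary powers of 2.
So 12^89 ≡ 25 · 149 · 68 · 12 ≡ 1 (mod 179).
Since 12^d ≡ 1 (mod 179), base 12 does not prove 179 composite.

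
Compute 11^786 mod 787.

1

11^1 ≡ 11 (mod 787)
11^2 ≡ 11^2 = 121 ≡ 121 (mod 787)
11^4 ≡ 121^2 = 14641 ≡ 475 (mod 787)
11^8 ≡ 475^2 = 225625 ≡ 543 (mod 787)
11^16 ≡ 543^2 = 294849 ≡ 511 (mod 787)
11^32 ≡ 511^2 = 261121 ≡ 624 (mod 787)
11^64 ≡ 624^2 = 389376 ≡ 598 (mod 787)
11^128 ≡ 598^2 = 357604 ≡ 306 (mod 787)
11^256 ≡ 306^2 = 93636 ≡ 770 (mod 787)
11^512 ≡ 770^2 = 592900 ≡ 289 (mod 787)
786 = 512 + 256 + 16 + 2 in binary powers of 2.
So 11^786 ≡ 289 · 770 · 511 · 121 ≡ 1 (mod 787).
Since the result is 1, base 11 gives no evidence that 787 is composite.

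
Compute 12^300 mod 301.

64

12^1 ≡ 12 (mod 301)
12^2 ≡ 12^2 = 144 ≡ 144 (mod 301)
12^4 ≡ 144^2 = 20736 ≡ 268 (mod 301)
12^8 ≡ 268^2 = 71824 ≡ 186 (mod 301)
12^16 ≡ 186^2 = 34596 ≡ 282 (mod 301)
12^32 ≡ 282^2 = 79524 ≡ 60 (mod 301)
12^64 ≡ 60^2 = 3600 ≡ 289 (mod 301)
12^128 ≡ 289^2 = 83521 ≡ 144 (mod 301)
12^256 ≡ 144^2 = 20736 ≡ 268 (mod 301)
300 = 256 + 32 + 8 + 4 in binary powers of 2.
So 12^300 ≡ 268 · 60 · 186 · 268 ≡ 64 (mod 301).
Since 64 ≠ 1, base 12 is a Fermat witness: 301 is composite.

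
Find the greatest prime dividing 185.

185 = 5 · 37
37 is prime.
So 185 = 5 · 37; the largest prime factor is 37.

37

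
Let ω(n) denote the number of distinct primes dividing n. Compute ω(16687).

16687 = 11 · 1517
1517 = 37 · 41
16687 = 11 · 37 · 41, which has 3 distinct prime factors.

3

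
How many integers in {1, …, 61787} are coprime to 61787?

54400

Factor: 61787 = 11 · 41 · 137.
φ(61787) = (11−1) · (41−1) · (137−1) = 10 · 40 · 136 = 54400.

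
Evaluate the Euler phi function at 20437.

Factor: 20437 = 107 · 191.
φ(20437) = (107−1) · (191−1) = 106 · 190 = 20140.

20140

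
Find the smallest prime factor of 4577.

4577 is odd.
Digit sum 23, not divisible by 3.
Ends in 7: not divisible by 5.
7: 4577 = 7·653 + 6
11: 4577 = 11·416 + 1
13: 4577 = 13·352 + 1
17: 4577 = 17·269 + 4
19: 4577 = 19·240 + 17
23: 4577 = 23·199

23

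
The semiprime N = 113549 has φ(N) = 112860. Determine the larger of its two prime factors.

419

φ(n) = (p−1)(q−1) = n − (p+q) + 1, so p + q = 113549 − 112860 + 1 = 690.
p and q are the roots of t² − 690t + 113549 = 0.
Discriminant: 690² − 4·113549 = 476100 − 454196 = 21904; √21904 = 148.
q = (690 − 148)/2 = 271, p = (690 + 148)/2 = 419.
Check: 271 · 419 = 113549.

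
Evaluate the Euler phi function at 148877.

Factor: 148877 = 53^3.
φ(148877) = 53^2·(53−1) = 146068.

146068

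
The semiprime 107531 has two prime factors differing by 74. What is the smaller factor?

Since p = q + 74, we have 107531 = q(q + 74), so q² + 74q − 107531 = 0.
Discriminant: 74² + 4·107531 = 5476 + 430124 = 435600; √435600 = 660.
q = (−74 + 660)/2 = 293, and p = q + 74 = 367.
Check: 293 · 367 = 107531.

293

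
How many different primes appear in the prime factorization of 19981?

19981 = 13 · 1537
1537 = 29 · 53
19981 = 13 · 29 · 53, which has 3 distinct prime factors.

3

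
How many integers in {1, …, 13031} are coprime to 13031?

12792

Factor: 13031 = 83 · 157.
φ(13031) = (83−1) · (157−1) = 82 · 156 = 12792.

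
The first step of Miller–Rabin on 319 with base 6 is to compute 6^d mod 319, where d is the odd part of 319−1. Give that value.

319 − 1 = 318 = 2^1 · 159, so d = 159.
6^1 ≡ 6 (mod 319)
6^2 ≡ 6^2 = 36 ≡ 36 (mod 319)
6^4 ≡ 36^2 = 1296 ≡ 20 (mod 319)
6^8 ≡ 20^2 = 400 ≡ 81 (mod 319)
6^16 ≡ 81^2 = 6561 ≡ 181 (mod 319)
6^32 ≡ 181^2 = 32761 ≡ 223 (mod 319)
6^64 ≡ 223^2 = 49729 ≡ 284 (mod 319)
6^128 ≡ 284^2 = 80656 ≡ 268 (mod 319)
159 = 128 + 16 + 8 + 4 + 2 + 1 in binary powers of 2.
So 6^159 ≡ 268 · 181 · 81 · 20 · 36 · 6 ≡ 178 (mod 319).
Squaring chain: 178; never reaches −1, so base 6 is a Miller–Rabin witness that 319 is composite.

178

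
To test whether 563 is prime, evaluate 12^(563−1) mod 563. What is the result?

1

12^1 ≡ 12 (mod 563)
12^2 ≡ 12^2 = 144 ≡ 144 (mod 563)
12^4 ≡ 144^2 = 20736 ≡ 468 (mod 563)
12^8 ≡ 468^2 = 219024 ≡ 17 (mod 563)
12^16 ≡ 17^2 = 289 ≡ 289 (mod 563)
12^32 ≡ 289^2 = 83521 ≡ 197 (mod 563)
12^64 ≡ 197^2 = 38809 ≡ 525 (mod 563)
12^128 ≡ 525^2 = 275625 ≡ 318 (mod 563)
12^256 ≡ 318^2 = 101124 ≡ 347 (mod 563)
12^512 ≡ 347^2 = 120409 ≡ 490 (mod 563)
562 = 512 + 32 + 16 + 2 in binary powers of 2.
So 12^562 ≡ 490 · 197 · 289 · 144 ≡ 1 (mod 563).
Since the result is 1, base 12 gives no evidence that 563 is composite.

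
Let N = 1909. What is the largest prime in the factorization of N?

83

1909 = 23 · 83
83 is prime.
So 1909 = 23 · 83; the largest prime factor is 83.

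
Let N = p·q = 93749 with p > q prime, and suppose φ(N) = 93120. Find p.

φ(n) = (p−1)(q−1) = n − (p+q) + 1, so p + q = 93749 − 93120 + 1 = 630.
p and q are the roots of t² − 630t + 93749 = 0.
Discriminant: 630² − 4·93749 = 396900 − 374996 = 21904; √21904 = 148.
q = (630 − 148)/2 = 241, p = (630 + 148)/2 = 389.
Check: 241 · 389 = 93749.

389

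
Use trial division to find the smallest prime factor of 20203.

20203 is odd.
Digit sum 7, not divisible by 3.
Ends in 3: not divisible by 5.
7: 20203 = 7·2886 + 1
11: 20203 = 11·1836 + 7
13: 20203 = 13·1554 + 1
17: 20203 = 17·1188 + 7
19: 20203 = 19·1063 + 6
23: 20203 = 23·878 + 9
29: 20203 = 29·696 + 19
31: 20203 = 31·651 + 22
37: 20203 = 37·546 + 1
41: 20203 = 41·492 + 31
43: 20203 = 43·469 + 36
47: 20203 = 47·429 + 40
53: 20203 = 53·381 + 10
59: 20203 = 59·342 + 25
61: 20203 = 61·331 + 12
67: 20203 = 67·301 + 36
71: 20203 = 71·284 + 39
73: 20203 = 73·276 + 55
79: 20203 = 79·255 + 58
83: 20203 = 83·243 + 34
89: 20203 = 89·227

89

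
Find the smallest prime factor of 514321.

31

514321 is odd.
Digit sum 16, not divisible by 3.
Ends in 1: not divisible by 5.
7: 514321 = 7·73474 + 3
11: 514321 = 11·46756 + 5
13: 514321 = 13·39563 + 2
17: 514321 = 17·30254 + 3
19: 514321 = 19·27069 + 10
23: 514321 = 23·22361 + 18
29: 514321 = 29·17735 + 6
31: 514321 = 31·16591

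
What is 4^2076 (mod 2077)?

4^1 ≡ 4 (mod 2077)
4^2 ≡ 4^2 = 16 ≡ 16 (mod 2077)
4^4 ≡ 16^2 = 256 ≡ 256 (mod 2077)
4^8 ≡ 256^2 = 65536 ≡ 1149 (mod 2077)
4^16 ≡ 1149^2 = 1320201 ≡ 1306 (mod 2077)
4^32 ≡ 1306^2 = 1705636 ≡ 419 (mod 2077)
4^64 ≡ 419^2 = 175561 ≡ 1093 (mod 2077)
4^128 ≡ 1093^2 = 1194649 ≡ 374 (mod 2077)
4^256 ≡ 374^2 = 139876 ≡ 717 (mod 2077)
4^512 ≡ 717^2 = 514089 ≡ 1070 (mod 2077)
4^1024 ≡ 1070^2 = 1144900 ≡ 473 (mod 2077)
4^2048 ≡ 473^2 = 223729 ≡ 1490 (mod 2077)
2076 = 2048 + 16 + 8 + 4 in binary powers of 2.
So 4^2076 ≡ 1490 · 1306 · 1149 · 256 ≡ 1027 (mod 2077).
Since 1027 ≠ 1, base 4 is a Fermat witness: 2077 is composite.

1027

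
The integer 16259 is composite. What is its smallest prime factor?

16259 is odd.
Digit sum 23, not divisible by 3.
Ends in 9: not divisible by 5.
7: 16259 = 7·2322 + 5
11: 16259 = 11·1478 + 1
13: 16259 = 13·1250 + 9
17: 16259 = 17·956 + 7
19: 16259 = 19·855 + 14
23: 16259 = 23·706 + 21
29: 16259 = 29·560 + 19
31: 16259 = 31·524 + 15
37: 16259 = 37·439 + 16
41: 16259 = 41·396 + 23
43: 16259 = 43·378 + 5
47: 16259 = 47·345 + 44
53: 16259 = 53·306 + 41
59: 16259 = 59·275 + 34
61: 16259 = 61·266 + 33
67: 16259 = 67·242 + 45
71: 16259 = 71·229

71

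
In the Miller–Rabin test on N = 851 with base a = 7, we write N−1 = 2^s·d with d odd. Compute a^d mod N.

419

851 − 1 = 850 = 2^1 · 425, so d = 425.
7^1 ≡ 7 (mod 851)
7^2 ≡ 7^2 = 49 ≡ 49 (mod 851)
7^4 ≡ 49^2 = 2401 ≡ 699 (mod 851)
7^8 ≡ 699^2 = 488601 ≡ 127 (mod 851)
7^16 ≡ 127^2 = 16129 ≡ 811 (mod 851)
7^32 ≡ 811^2 = 657721 ≡ 749 (mod 851)
7^64 ≡ 749^2 = 561001 ≡ 192 (mod 851)
7^128 ≡ 192^2 = 36864 ≡ 271 (mod 851)
7^256 ≡ 271^2 = 73441 ≡ 255 (mod 851)
425 = 256 + 128 + 32 + 8 + 1 in binary powers of 2.
So 7^425 ≡ 255 · 271 · 749 · 127 · 7 ≡ 419 (mod 851).
Squaring chain: 419; never reaches −1, so base 7 is a Miller–Rabin witness that 851 is composite.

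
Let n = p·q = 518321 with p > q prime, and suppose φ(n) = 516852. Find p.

883

φ(n) = (p−1)(q−1) = n − (p+q) + 1, so p + q = 518321 − 516852 + 1 = 1470.
p and q are the roots of t² − 1470t + 518321 = 0.
Discriminant: 1470² − 4·518321 = 2160900 − 2073284 = 87616; √87616 = 296.
q = (1470 − 296)/2 = 587, p = (1470 + 296)/2 = 883.
Check: 587 · 883 = 518321.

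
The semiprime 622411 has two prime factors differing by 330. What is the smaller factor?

641

Since p = q + 330, we have 622411 = q(q + 330), so q² + 330q − 622411 = 0.
Discriminant: 330² + 4·622411 = 108900 + 2489644 = 2598544; √2598544 = 1612.
q = (−330 + 1612)/2 = 641, and p = q + 330 = 971.
Check: 641 · 971 = 622411.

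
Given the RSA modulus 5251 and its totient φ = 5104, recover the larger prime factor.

89

φ(n) = (p−1)(q−1) = n − (p+q) + 1, so p + q = 5251 − 5104 + 1 = 148.
p and q are the roots of t² − 148t + 5251 = 0.
Discriminant: 148² − 4·5251 = 21904 − 21004 = 900; √900 = 30.
q = (148 − 30)/2 = 59, p = (148 + 30)/2 = 89.
Check: 59 · 89 = 5251.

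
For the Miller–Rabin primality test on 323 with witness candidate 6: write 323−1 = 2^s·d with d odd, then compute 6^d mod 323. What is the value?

244

323 − 1 = 322 = 2^1 · 161, so d = 161.
6^1 ≡ 6 (mod 323)
6^2 ≡ 6^2 = 36 ≡ 36 (mod 323)
6^4 ≡ 36^2 = 1296 ≡ 4 (mod 323)
6^8 ≡ 4^2 = 16 ≡ 16 (mod 323)
6^16 ≡ 16^2 = 256 ≡ 256 (mod 323)
6^32 ≡ 256^2 = 65536 ≡ 290 (mod 323)
6^64 ≡ 290^2 = 84100 ≡ 120 (mod 323)
6^128 ≡ 120^2 = 14400 ≡ 188 (mod 323)
161 = 128 + 32 + 1 in binary powers of 2.
So 6^161 ≡ 188 · 290 · 6 ≡ 244 (mod 323).
Squaring chain: 244; never reaches −1, so base 6 is a Miller–Rabin witness that 323 is composite.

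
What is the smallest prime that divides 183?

3

183 is odd.
Digit sum 12, divisible by 3.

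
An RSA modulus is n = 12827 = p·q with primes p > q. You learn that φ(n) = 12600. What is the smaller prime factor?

101

φ(n) = (p−1)(q−1) = n − (p+q) + 1, so p + q = 12827 − 12600 + 1 = 228.
p and q are the roots of t² − 228t + 12827 = 0.
Discriminant: 228² − 4·12827 = 51984 − 51308 = 676; √676 = 26.
q = (228 − 26)/2 = 101, p = (228 + 26)/2 = 127.
Check: 101 · 127 = 12827.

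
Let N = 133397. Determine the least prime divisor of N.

133397 is odd.
Digit sum 26, not divisible by 3.
Ends in 7: not divisible by 5.
7: 133397 = 7·19056 + 5
11: 133397 = 11·12127

11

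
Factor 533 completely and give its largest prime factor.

41

533 = 13 · 41
41 is prime.
So 533 = 13 · 41; the largest prime factor is 41.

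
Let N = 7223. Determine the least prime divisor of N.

31

7223 is odd.
Digit sum 14, not divisible by 3.
Ends in 3: not divisible by 5.
7: 7223 = 7·1031 + 6
11: 7223 = 11·656 + 7
13: 7223 = 13·555 + 8
17: 7223 = 17·424 + 15
19: 7223 = 19·380 + 3
23: 7223 = 23·314 + 1
29: 7223 = 29·249 + 2
31: 7223 = 31·233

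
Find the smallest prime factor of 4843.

4843 is odd.
Digit sum 19, not divisible by 3.
Ends in 3: not divisible by 5.
7: 4843 = 7·691 + 6
11: 4843 = 11·440 + 3
13: 4843 = 13·372 + 7
17: 4843 = 17·284 + 15
19: 4843 = 19·254 + 17
23: 4843 = 23·210 + 13
29: 4843 = 29·167

29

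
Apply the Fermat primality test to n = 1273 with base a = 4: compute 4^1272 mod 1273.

729

4^1 ≡ 4 (mod 1273)
4^2 ≡ 4^2 = 16 ≡ 16 (mod 1273)
4^4 ≡ 16^2 = 256 ≡ 256 (mod 1273)
4^8 ≡ 256^2 = 65536 ≡ 613 (mod 1273)
4^16 ≡ 613^2 = 375769 ≡ 234 (mod 1273)
4^32 ≡ 234^2 = 54756 ≡ 17 (mod 1273)
4^64 ≡ 17^2 = 289 ≡ 289 (mod 1273)
4^128 ≡ 289^2 = 83521 ≡ 776 (mod 1273)
4^256 ≡ 776^2 = 602176 ≡ 47 (mod 1273)
4^512 ≡ 47^2 = 2209 ≡ 936 (mod 1273)
4^1024 ≡ 936^2 = 876096 ≡ 272 (mod 1273)
1272 = 1024 + 128 + 64 + 32 + 16 + 8 in binary powers of 2.
So 4^1272 ≡ 272 · 776 · 289 · 17 · 234 · 613 ≡ 729 (mod 1273).
Since 729 ≠ 1, base 4 is a Fermat witness: 1273 is composite.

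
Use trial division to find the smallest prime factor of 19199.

19199 is odd.
Digit sum 29, not divisible by 3.
Ends in 9: not divisible by 5.
7: 19199 = 7·2742 + 5
11: 19199 = 11·1745 + 4
13: 19199 = 13·1476 + 11
17: 19199 = 17·1129 + 6
19: 19199 = 19·1010 + 9
23: 19199 = 23·834 + 17
29: 19199 = 29·662 + 1
31: 19199 = 31·619 + 10
37: 19199 = 37·518 + 33
41: 19199 = 41·468 + 11
43: 19199 = 43·446 + 21
47: 19199 = 47·408 + 23
53: 19199 = 53·362 + 13
59: 19199 = 59·325 + 24
61: 19199 = 61·314 + 45
67: 19199 = 67·286 + 37
71: 19199 = 71·270 + 29
73: 19199 = 73·263

73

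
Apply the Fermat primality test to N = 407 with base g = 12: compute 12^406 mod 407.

12

12^1 ≡ 12 (mod 407)
12^2 ≡ 12^2 = 144 ≡ 144 (mod 407)
12^4 ≡ 144^2 = 20736 ≡ 386 (mod 407)
12^8 ≡ 386^2 = 148996 ≡ 34 (mod 407)
12^16 ≡ 34^2 = 1156 ≡ 342 (mod 407)
12^32 ≡ 342^2 = 116964 ≡ 155 (mod 407)
12^64 ≡ 155^2 = 24025 ≡ 12 (mod 407)
12^128 ≡ 12^2 = 144 ≡ 144 (mod 407)
12^256 ≡ 144^2 = 20736 ≡ 386 (mod 407)
406 = 256 + 128 + 16 + 4 + 2 in binary powers of 2.
So 12^406 ≡ 386 · 144 · 342 · 386 · 144 ≡ 12 (mod 407).
Since 12 ≠ 1, base 12 is a Fermat witness: 407 is composite.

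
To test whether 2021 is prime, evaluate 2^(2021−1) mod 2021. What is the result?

2^1 ≡ 2 (mod 2021)
2^2 ≡ 2^2 = 4 ≡ 4 (mod 2021)
2^4 ≡ 4^2 = 16 ≡ 16 (mod 2021)
2^8 ≡ 16^2 = 256 ≡ 256 (mod 2021)
2^16 ≡ 256^2 = 65536 ≡ 864 (mod 2021)
2^32 ≡ 864^2 = 746496 ≡ 747 (mod 2021)
2^64 ≡ 747^2 = 558009 ≡ 213 (mod 2021)
2^128 ≡ 213^2 = 45369 ≡ 907 (mod 2021)
2^256 ≡ 907^2 = 822649 ≡ 102 (mod 2021)
2^512 ≡ 102^2 = 10404 ≡ 299 (mod 2021)
2^1024 ≡ 299^2 = 89401 ≡ 477 (mod 2021)
2020 = 1024 + 512 + 256 + 128 + 64 + 32 + 4 in binary powers of 2.
So 2^2020 ≡ 477 · 299 · 102 · 907 · 213 · 747 · 16 ≡ 661 (mod 2021).
Since 661 ≠ 1, base 2 is a Fermat witness: 2021 is composite.

661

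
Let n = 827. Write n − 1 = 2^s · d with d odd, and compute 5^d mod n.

827 − 1 = 826 = 2^1 · 413, so d = 413.
5^1 ≡ 5 (mod 827)
5^2 ≡ 5^2 = 25 ≡ 25 (mod 827)
5^4 ≡ 25^2 = 625 ≡ 625 (mod 827)
5^8 ≡ 625^2 = 390625 ≡ 281 (mod 827)
5^16 ≡ 281^2 = 78961 ≡ 396 (mod 827)
5^32 ≡ 396^2 = 156816 ≡ 513 (mod 827)
5^64 ≡ 513^2 = 263169 ≡ 183 (mod 827)
5^128 ≡ 183^2 = 33489 ≡ 409 (mod 827)
5^256 ≡ 409^2 = 167281 ≡ 227 (mod 827)
413 = 256 + 128 + 16 + 8 + 4 + 1 in binary powers of 2.
So 5^413 ≡ 227 · 409 · 396 · 281 · 625 · 5 ≡ 826 (mod 827).
Since 5^d ≡ 826 (mod 827), base 5 does not prove 827 composite.

826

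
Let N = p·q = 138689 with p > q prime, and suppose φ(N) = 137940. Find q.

331

φ(n) = (p−1)(q−1) = n − (p+q) + 1, so p + q = 138689 − 137940 + 1 = 750.
p and q are the roots of t² − 750t + 138689 = 0.
Discriminant: 750² − 4·138689 = 562500 − 554756 = 7744; √7744 = 88.
q = (750 − 88)/2 = 331, p = (750 + 88)/2 = 419.
Check: 331 · 419 = 138689.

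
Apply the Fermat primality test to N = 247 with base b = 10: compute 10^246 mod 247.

235

10^1 ≡ 10 (mod 247)
10^2 ≡ 10^2 = 100 ≡ 100 (mod 247)
10^4 ≡ 100^2 = 10000 ≡ 120 (mod 247)
10^8 ≡ 120^2 = 14400 ≡ 74 (mod 247)
10^16 ≡ 74^2 = 5476 ≡ 42 (mod 247)
10^32 ≡ 42^2 = 1764 ≡ 35 (mod 247)
10^64 ≡ 35^2 = 1225 ≡ 237 (mod 247)
10^128 ≡ 237^2 = 56169 ≡ 100 (mod 247)
246 = 128 + 64 + 32 + 16 + 4 + 2 in binary powers of 2.
So 10^246 ≡ 100 · 237 · 35 · 42 · 120 · 100 ≡ 235 (mod 247).
Since 235 ≠ 1, base 10 is a Fermat witness: 247 is composite.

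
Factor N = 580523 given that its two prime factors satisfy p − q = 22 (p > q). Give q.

751

Since p = q + 22, we have 580523 = q(q + 22), so q² + 22q − 580523 = 0.
Discriminant: 22² + 4·580523 = 484 + 2322092 = 2322576; √2322576 = 1524.
q = (−22 + 1524)/2 = 751, and p = q + 22 = 773.
Check: 751 · 773 = 580523.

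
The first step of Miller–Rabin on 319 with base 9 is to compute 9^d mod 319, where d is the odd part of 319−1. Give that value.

319 − 1 = 318 = 2^1 · 159, so d = 159.
9^1 ≡ 9 (mod 319)
9^2 ≡ 9^2 = 81 ≡ 81 (mod 319)
9^4 ≡ 81^2 = 6561 ≡ 181 (mod 319)
9^8 ≡ 181^2 = 32761 ≡ 223 (mod 319)
9^16 ≡ 223^2 = 49729 ≡ 284 (mod 319)
9^32 ≡ 284^2 = 80656 ≡ 268 (mod 319)
9^64 ≡ 268^2 = 71824 ≡ 49 (mod 319)
9^128 ≡ 49^2 = 2401 ≡ 168 (mod 319)
159 = 128 + 16 + 8 + 4 + 2 + 1 in binary powers of 2.
So 9^159 ≡ 168 · 284 · 223 · 181 · 81 · 9 ≡ 5 (mod 319).
Squaring chain: 5; never reaches −1, so base 9 is a Miller–Rabin witness that 319 is composite.

5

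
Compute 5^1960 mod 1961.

5^1 ≡ 5 (mod 1961)
5^2 ≡ 5^2 = 25 ≡ 25 (mod 1961)
5^4 ≡ 25^2 = 625 ≡ 625 (mod 1961)
5^8 ≡ 625^2 = 390625 ≡ 386 (mod 1961)
5^16 ≡ 386^2 = 148996 ≡ 1921 (mod 1961)
5^32 ≡ 1921^2 = 3690241 ≡ 1600 (mod 1961)
5^64 ≡ 1600^2 = 2560000 ≡ 895 (mod 1961)
5^128 ≡ 895^2 = 801025 ≡ 937 (mod 1961)
5^256 ≡ 937^2 = 877969 ≡ 1402 (mod 1961)
5^512 ≡ 1402^2 = 1965604 ≡ 682 (mod 1961)
5^1024 ≡ 682^2 = 465124 ≡ 367 (mod 1961)
1960 = 1024 + 512 + 256 + 128 + 32 + 8 in binary powers of 2.
So 5^1960 ≡ 367 · 682 · 1402 · 937 · 1600 · 386 ≡ 367 (mod 1961).
Since 367 ≠ 1, base 5 is a Fermat witness: 1961 is composite.

367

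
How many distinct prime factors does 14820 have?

5

14820 = 2^2 · 3705
3705 = 3 · 1235
1235 = 5 · 247
247 = 13 · 19
14820 = 2^2 · 3 · 5 · 13 · 19, which has 5 distinct prime factors.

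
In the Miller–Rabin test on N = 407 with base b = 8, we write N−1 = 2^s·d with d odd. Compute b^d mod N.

407 − 1 = 406 = 2^1 · 203, so d = 203.
8^1 ≡ 8 (mod 407)
8^2 ≡ 8^2 = 64 ≡ 64 (mod 407)
8^4 ≡ 64^2 = 4096 ≡ 26 (mod 407)
8^8 ≡ 26^2 = 676 ≡ 269 (mod 407)
8^16 ≡ 269^2 = 72361 ≡ 322 (mod 407)
8^32 ≡ 322^2 = 103684 ≡ 306 (mod 407)
8^64 ≡ 306^2 = 93636 ≡ 26 (mod 407)
8^128 ≡ 26^2 = 676 ≡ 269 (mod 407)
203 = 128 + 64 + 8 + 2 + 1 in binary powers of 2.
So 8^203 ≡ 269 · 26 · 269 · 64 · 8 ≡ 347 (mod 407).
Squaring chain: 347; never reaches −1, so base 8 is a Miller–Rabin witness that 407 is composite.

347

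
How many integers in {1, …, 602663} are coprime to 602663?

Factor: 602663 = 53 · 83 · 137.
φ(602663) = (53−1) · (83−1) · (137−1) = 52 · 82 · 136 = 579904.

579904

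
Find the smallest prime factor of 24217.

24217 is odd.
Digit sum 16, not divisible by 3.
Ends in 7: not divisible by 5.
7: 24217 = 7·3459 + 4
11: 24217 = 11·2201 + 6
13: 24217 = 13·1862 + 11
17: 24217 = 17·1424 + 9
19: 24217 = 19·1274 + 11
23: 24217 = 23·1052 + 21
29: 24217 = 29·835 + 2
31: 24217 = 31·781 + 6
37: 24217 = 37·654 + 19
41: 24217 = 41·590 + 27
43: 24217 = 43·563 + 8
47: 24217 = 47·515 + 12
53: 24217 = 53·456 + 49
59: 24217 = 59·410 + 27
61: 24217 = 61·397

61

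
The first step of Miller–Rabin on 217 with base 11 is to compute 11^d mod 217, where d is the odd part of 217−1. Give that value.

217 − 1 = 216 = 2^3 · 27, so d = 27.
11^1 ≡ 11 (mod 217)
11^2 ≡ 11^2 = 121 ≡ 121 (mod 217)
11^4 ≡ 121^2 = 14641 ≡ 102 (mod 217)
11^8 ≡ 102^2 = 10404 ≡ 205 (mod 217)
11^16 ≡ 205^2 = 42025 ≡ 144 (mod 217)
27 = 16 + 8 + 2 + 1 in binary powers of 2.
So 11^27 ≡ 144 · 205 · 121 · 11 ≡ 15 (mod 217).
Squaring chain: 15 → 8 → 64; never reaches −1, so base 11 is a Miller–Rabin witness that 217 is composite.

15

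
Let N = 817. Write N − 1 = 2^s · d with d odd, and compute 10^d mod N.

84

817 − 1 = 816 = 2^4 · 51, so d = 51.
10^1 ≡ 10 (mod 817)
10^2 ≡ 10^2 = 100 ≡ 100 (mod 817)
10^4 ≡ 100^2 = 10000 ≡ 196 (mod 817)
10^8 ≡ 196^2 = 38416 ≡ 17 (mod 817)
10^16 ≡ 17^2 = 289 ≡ 289 (mod 817)
10^32 ≡ 289^2 = 83521 ≡ 187 (mod 817)
51 = 32 + 16 + 2 + 1 in binary powers of 2.
So 10^51 ≡ 187 · 289 · 100 · 10 ≡ 84 (mod 817).
Squaring chain: 84 → 520 → 790 → 729; never reaches −1, so base 10 is a Miller–Rabin witness that 817 is composite.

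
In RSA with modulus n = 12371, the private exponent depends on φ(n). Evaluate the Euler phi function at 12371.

Factor: 12371 = 89 · 139.
φ(12371) = (89−1) · (139−1) = 88 · 138 = 12144.

12144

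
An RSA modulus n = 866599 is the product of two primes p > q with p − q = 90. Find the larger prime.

Since p = q + 90, we have 866599 = q(q + 90), so q² + 90q − 866599 = 0.
Discriminant: 90² + 4·866599 = 8100 + 3466396 = 3474496; √3474496 = 1864.
q = (−90 + 1864)/2 = 887, and p = q + 90 = 977.
Check: 887 · 977 = 866599.

977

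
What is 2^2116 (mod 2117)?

1243

2^1 ≡ 2 (mod 2117)
2^2 ≡ 2^2 = 4 ≡ 4 (mod 2117)
2^4 ≡ 4^2 = 16 ≡ 16 (mod 2117)
2^8 ≡ 16^2 = 256 ≡ 256 (mod 2117)
2^16 ≡ 256^2 = 65536 ≡ 2026 (mod 2117)
2^32 ≡ 2026^2 = 4104676 ≡ 1930 (mod 2117)
2^64 ≡ 1930^2 = 3724900 ≡ 1097 (mod 2117)
2^128 ≡ 1097^2 = 1203409 ≡ 953 (mod 2117)
2^256 ≡ 953^2 = 908209 ≡ 16 (mod 2117)
2^512 ≡ 16^2 = 256 ≡ 256 (mod 2117)
2^1024 ≡ 256^2 = 65536 ≡ 2026 (mod 2117)
2^2048 ≡ 2026^2 = 4104676 ≡ 1930 (mod 2117)
2116 = 2048 + 64 + 4 in binary powers of 2.
So 2^2116 ≡ 1930 · 1097 · 16 ≡ 1243 (mod 2117).
Since 1243 ≠ 1, base 2 is a Fermat witness: 2117 is composite.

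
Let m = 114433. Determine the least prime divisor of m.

114433 is odd.
Digit sum 16, not divisible by 3.
Ends in 3: not divisible by 5.
7: 114433 = 7·16347 + 4
11: 114433 = 11·10403

11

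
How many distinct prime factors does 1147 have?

1147 = 31 · 37
1147 = 31 · 37, which has 2 distinct prime factors.

2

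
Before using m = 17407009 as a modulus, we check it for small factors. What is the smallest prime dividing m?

17407009 is odd.
Digit sum 28, not divisible by 3.
Ends in 9: not divisible by 5.
7: 17407009 = 7·2486715 + 4
11: 17407009 = 11·1582455 + 4
13: 17407009 = 13·1339000 + 9
17: 17407009 = 17·1023941 + 12
19: 17407009 = 19·916158 + 7
23: 17407009 = 23·756826 + 11
29: 17407009 = 29·600241 + 20
31: 17407009 = 31·561516 + 13
37: 17407009 = 37·470459 + 26
41: 17407009 = 41·424561 + 8
43: 17407009 = 43·404814 + 7
47: 17407009 = 47·370361 + 42
53: 17407009 = 53·328434 + 7
59: 17407009 = 59·295034 + 3
61: 17407009 = 61·285360 + 49
67: 17407009 = 67·259806 + 7
71: 17407009 = 71·245169 + 10
73: 17407009 = 73·238452 + 13
79: 17407009 = 79·220341 + 70
83: 17407009 = 83·209723

83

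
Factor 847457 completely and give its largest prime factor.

847457 = 13 · 65189
65189 = 19 · 3431
3431 = 47 · 73
73 is prime.
So 847457 = 13 · 19 · 47 · 73; the largest prime factor is 73.

73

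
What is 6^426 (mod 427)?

113

6^1 ≡ 6 (mod 427)
6^2 ≡ 6^2 = 36 ≡ 36 (mod 427)
6^4 ≡ 36^2 = 1296 ≡ 15 (mod 427)
6^8 ≡ 15^2 = 225 ≡ 225 (mod 427)
6^16 ≡ 225^2 = 50625 ≡ 239 (mod 427)
6^32 ≡ 239^2 = 57121 ≡ 330 (mod 427)
6^64 ≡ 330^2 = 108900 ≡ 15 (mod 427)
6^128 ≡ 15^2 = 225 ≡ 225 (mod 427)
6^256 ≡ 225^2 = 50625 ≡ 239 (mod 427)
426 = 256 + 128 + 32 + 8 + 2 in binary powers of 2.
So 6^426 ≡ 239 · 225 · 330 · 225 · 36 ≡ 113 (mod 427).
Since 113 ≠ 1, base 6 is a Fermat witness: 427 is composite.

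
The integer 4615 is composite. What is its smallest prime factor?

4615 is odd.
Digit sum 16, not divisible by 3.
Ends in 5: divisible by 5.

5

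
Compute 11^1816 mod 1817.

11^1 ≡ 11 (mod 1817)
11^2 ≡ 11^2 = 121 ≡ 121 (mod 1817)
11^4 ≡ 121^2 = 14641 ≡ 105 (mod 1817)
11^8 ≡ 105^2 = 11025 ≡ 123 (mod 1817)
11^16 ≡ 123^2 = 15129 ≡ 593 (mod 1817)
11^32 ≡ 593^2 = 351649 ≡ 968 (mod 1817)
11^64 ≡ 968^2 = 937024 ≡ 1269 (mod 1817)
11^128 ≡ 1269^2 = 1610361 ≡ 499 (mod 1817)
11^256 ≡ 499^2 = 249001 ≡ 72 (mod 1817)
11^512 ≡ 72^2 = 5184 ≡ 1550 (mod 1817)
11^1024 ≡ 1550^2 = 2402500 ≡ 426 (mod 1817)
1816 = 1024 + 512 + 256 + 16 + 8 in binary powers of 2.
So 11^1816 ≡ 426 · 1550 · 72 · 593 · 123 ≡ 1415 (mod 1817).
Since 1415 ≠ 1, base 11 is a Fermat witness: 1817 is composite.

1415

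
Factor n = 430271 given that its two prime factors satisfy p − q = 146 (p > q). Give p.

Since p = q + 146, we have 430271 = q(q + 146), so q² + 146q − 430271 = 0.
Discriminant: 146² + 4·430271 = 21316 + 1721084 = 1742400; √1742400 = 1320.
q = (−146 + 1320)/2 = 587, and p = q + 146 = 733.
Check: 587 · 733 = 430271.

733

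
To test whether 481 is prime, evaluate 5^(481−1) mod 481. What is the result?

5^1 ≡ 5 (mod 481)
5^2 ≡ 5^2 = 25 ≡ 25 (mod 481)
5^4 ≡ 25^2 = 625 ≡ 144 (mod 481)
5^8 ≡ 144^2 = 20736 ≡ 53 (mod 481)
5^16 ≡ 53^2 = 2809 ≡ 404 (mod 481)
5^32 ≡ 404^2 = 163216 ≡ 157 (mod 481)
5^64 ≡ 157^2 = 24649 ≡ 118 (mod 481)
5^128 ≡ 118^2 = 13924 ≡ 456 (mod 481)
5^256 ≡ 456^2 = 207936 ≡ 144 (mod 481)
480 = 256 + 128 + 64 + 32 in binary powers of 2.
So 5^480 ≡ 144 · 456 · 118 · 157 ≡ 417 (mod 481).
Since 417 ≠ 1, base 5 is a Fermat witness: 481 is composite.

417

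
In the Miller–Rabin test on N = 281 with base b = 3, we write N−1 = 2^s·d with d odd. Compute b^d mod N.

60

281 − 1 = 280 = 2^3 · 35, so d = 35.
3^1 ≡ 3 (mod 281)
3^2 ≡ 3^2 = 9 ≡ 9 (mod 281)
3^4 ≡ 9^2 = 81 ≡ 81 (mod 281)
3^8 ≡ 81^2 = 6561 ≡ 98 (mod 281)
3^16 ≡ 98^2 = 9604 ≡ 50 (mod 281)
3^32 ≡ 50^2 = 2500 ≡ 252 (mod 281)
35 = 32 + 2 + 1 in binary powers of 2.
So 3^35 ≡ 252 · 9 · 3 ≡ 60 (mod 281).
Squaring chain: 60 → 228 → 280; reaches −1, so base 3 does not prove 281 composite.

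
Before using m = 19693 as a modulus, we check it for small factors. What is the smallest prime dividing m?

47

19693 is odd.
Digit sum 28, not divisible by 3.
Ends in 3: not divisible by 5.
7: 19693 = 7·2813 + 2
11: 19693 = 11·1790 + 3
13: 19693 = 13·1514 + 11
17: 19693 = 17·1158 + 7
19: 19693 = 19·1036 + 9
23: 19693 = 23·856 + 5
29: 19693 = 29·679 + 2
31: 19693 = 31·635 + 8
37: 19693 = 37·532 + 9
41: 19693 = 41·480 + 13
43: 19693 = 43·457 + 42
47: 19693 = 47·419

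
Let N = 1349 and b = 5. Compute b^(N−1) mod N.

5^1 ≡ 5 (mod 1349)
5^2 ≡ 5^2 = 25 ≡ 25 (mod 1349)
5^4 ≡ 25^2 = 625 ≡ 625 (mod 1349)
5^8 ≡ 625^2 = 390625 ≡ 764 (mod 1349)
5^16 ≡ 764^2 = 583696 ≡ 928 (mod 1349)
5^32 ≡ 928^2 = 861184 ≡ 522 (mod 1349)
5^64 ≡ 522^2 = 272484 ≡ 1335 (mod 1349)
5^128 ≡ 1335^2 = 1782225 ≡ 196 (mod 1349)
5^256 ≡ 196^2 = 38416 ≡ 644 (mod 1349)
5^512 ≡ 644^2 = 414736 ≡ 593 (mod 1349)
5^1024 ≡ 593^2 = 351649 ≡ 909 (mod 1349)
1348 = 1024 + 256 + 64 + 4 in binary powers of 2.
So 5^1348 ≡ 909 · 644 · 1335 · 625 ≡ 54 (mod 1349).
Since 54 ≠ 1, base 5 is a Fermat witness: 1349 is composite.

54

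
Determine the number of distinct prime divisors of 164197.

3

164197 = 11^2 · 1357
1357 = 23 · 59
164197 = 11^2 · 23 · 59, which has 3 distinct prime factors.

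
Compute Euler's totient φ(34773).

Factor: 34773 = 3 · 67 · 173.
φ(34773) = (3−1) · (67−1) · (173−1) = 2 · 66 · 172 = 22704.

22704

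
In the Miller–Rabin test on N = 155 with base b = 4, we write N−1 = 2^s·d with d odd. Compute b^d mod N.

109

155 − 1 = 154 = 2^1 · 77, so d = 77.
4^1 ≡ 4 (mod 155)
4^2 ≡ 4^2 = 16 ≡ 16 (mod 155)
4^4 ≡ 16^2 = 256 ≡ 101 (mod 155)
4^8 ≡ 101^2 = 10201 ≡ 126 (mod 155)
4^16 ≡ 126^2 = 15876 ≡ 66 (mod 155)
4^32 ≡ 66^2 = 4356 ≡ 16 (mod 155)
4^64 ≡ 16^2 = 256 ≡ 101 (mod 155)
77 = 64 + 8 + 4 + 1 in binary powers of 2.
So 4^77 ≡ 101 · 126 · 101 · 4 ≡ 109 (mod 155).
Squaring chain: 109; never reaches −1, so base 4 is a Miller–Rabin witness that 155 is composite.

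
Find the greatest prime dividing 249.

249 = 3 · 83
83 is prime.
So 249 = 3 · 83; the largest prime factor is 83.

83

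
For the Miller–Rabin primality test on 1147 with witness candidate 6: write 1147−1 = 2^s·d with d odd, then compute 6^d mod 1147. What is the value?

1147 − 1 = 1146 = 2^1 · 573, so d = 573.
6^1 ≡ 6 (mod 1147)
6^2 ≡ 6^2 = 36 ≡ 36 (mod 1147)
6^4 ≡ 36^2 = 1296 ≡ 149 (mod 1147)
6^8 ≡ 149^2 = 22201 ≡ 408 (mod 1147)
6^16 ≡ 408^2 = 166464 ≡ 149 (mod 1147)
6^32 ≡ 149^2 = 22201 ≡ 408 (mod 1147)
6^64 ≡ 408^2 = 166464 ≡ 149 (mod 1147)
6^128 ≡ 149^2 = 22201 ≡ 408 (mod 1147)
6^256 ≡ 408^2 = 166464 ≡ 149 (mod 1147)
6^512 ≡ 149^2 = 22201 ≡ 408 (mod 1147)
573 = 512 + 32 + 16 + 8 + 4 + 1 in binary powers of 2.
So 6^573 ≡ 408 · 408 · 149 · 408 · 149 · 6 ≡ 154 (mod 1147).
Squaring chain: 154; never reaches −1, so base 6 is a Miller–Rabin witness that 1147 is composite.

154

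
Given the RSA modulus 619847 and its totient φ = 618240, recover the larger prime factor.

967

φ(n) = (p−1)(q−1) = n − (p+q) + 1, so p + q = 619847 − 618240 + 1 = 1608.
p and q are the roots of t² − 1608t + 619847 = 0.
Discriminant: 1608² − 4·619847 = 2585664 − 2479388 = 106276; √106276 = 326.
q = (1608 − 326)/2 = 641, p = (1608 + 326)/2 = 967.
Check: 641 · 967 = 619847.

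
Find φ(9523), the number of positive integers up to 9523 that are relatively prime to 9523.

Factor: 9523 = 89 · 107.
φ(9523) = (89−1) · (107−1) = 88 · 106 = 9328.

9328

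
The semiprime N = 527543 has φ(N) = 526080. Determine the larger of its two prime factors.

φ(n) = (p−1)(q−1) = n − (p+q) + 1, so p + q = 527543 − 526080 + 1 = 1464.
p and q are the roots of t² − 1464t + 527543 = 0.
Discriminant: 1464² − 4·527543 = 2143296 − 2110172 = 33124; √33124 = 182.
q = (1464 − 182)/2 = 641, p = (1464 + 182)/2 = 823.
Check: 641 · 823 = 527543.

823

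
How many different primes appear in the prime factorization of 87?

87 = 3 · 29
87 = 3 · 29, which has 2 distinct prime factors.

2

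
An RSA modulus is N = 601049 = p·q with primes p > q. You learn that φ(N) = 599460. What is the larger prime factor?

φ(n) = (p−1)(q−1) = n − (p+q) + 1, so p + q = 601049 − 599460 + 1 = 1590.
p and q are the roots of t² − 1590t + 601049 = 0.
Discriminant: 1590² − 4·601049 = 2528100 − 2404196 = 123904; √123904 = 352.
q = (1590 − 352)/2 = 619, p = (1590 + 352)/2 = 971.
Check: 619 · 971 = 601049.

971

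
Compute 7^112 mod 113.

7^1 ≡ 7 (mod 113)
7^2 ≡ 7^2 = 49 ≡ 49 (mod 113)
7^4 ≡ 49^2 = 2401 ≡ 28 (mod 113)
7^8 ≡ 28^2 = 784 ≡ 106 (mod 113)
7^16 ≡ 106^2 = 11236 ≡ 49 (mod 113)
7^32 ≡ 49^2 = 2401 ≡ 28 (mod 113)
7^64 ≡ 28^2 = 784 ≡ 106 (mod 113)
112 = 64 + 32 + 16 in binary powers of 2.
So 7^112 ≡ 106 · 28 · 49 ≡ 1 (mod 113).
Since the result is 1, base 7 gives no evidence that 113 is composite.

1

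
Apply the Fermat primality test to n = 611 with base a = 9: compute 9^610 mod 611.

9^1 ≡ 9 (mod 611)
9^2 ≡ 9^2 = 81 ≡ 81 (mod 611)
9^4 ≡ 81^2 = 6561 ≡ 451 (mod 611)
9^8 ≡ 451^2 = 203401 ≡ 549 (mod 611)
9^16 ≡ 549^2 = 301401 ≡ 178 (mod 611)
9^32 ≡ 178^2 = 31684 ≡ 523 (mod 611)
9^64 ≡ 523^2 = 273529 ≡ 412 (mod 611)
9^128 ≡ 412^2 = 169744 ≡ 497 (mod 611)
9^256 ≡ 497^2 = 247009 ≡ 165 (mod 611)
9^512 ≡ 165^2 = 27225 ≡ 341 (mod 611)
610 = 512 + 64 + 32 + 2 in binary powers of 2.
So 9^610 ≡ 341 · 412 · 523 · 81 ≡ 191 (mod 611).
Since 191 ≠ 1, base 9 is a Fermat witness: 611 is composite.

191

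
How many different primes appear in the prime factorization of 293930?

293930 = 2 · 146965
146965 = 5 · 29393
29393 = 7 · 4199
4199 = 13 · 323
323 = 17 · 19
293930 = 2 · 5 · 7 · 13 · 17 · 19, which has 6 distinct prime factors.

6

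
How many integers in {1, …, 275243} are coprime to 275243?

Factor: 275243 = 37 · 43 · 173.
φ(275243) = (37−1) · (43−1) · (173−1) = 36 · 42 · 172 = 260064.

260064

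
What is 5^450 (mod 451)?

5^1 ≡ 5 (mod 451)
5^2 ≡ 5^2 = 25 ≡ 25 (mod 451)
5^4 ≡ 25^2 = 625 ≡ 174 (mod 451)
5^8 ≡ 174^2 = 30276 ≡ 59 (mod 451)
5^16 ≡ 59^2 = 3481 ≡ 324 (mod 451)
5^32 ≡ 324^2 = 104976 ≡ 344 (mod 451)
5^64 ≡ 344^2 = 118336 ≡ 174 (mod 451)
5^128 ≡ 174^2 = 30276 ≡ 59 (mod 451)
5^256 ≡ 59^2 = 3481 ≡ 324 (mod 451)
450 = 256 + 128 + 64 + 2 in binary powers of 2.
So 5^450 ≡ 324 · 59 · 174 · 25 ≡ 122 (mod 451).
Since 122 ≠ 1, base 5 is a Fermat witness: 451 is composite.

122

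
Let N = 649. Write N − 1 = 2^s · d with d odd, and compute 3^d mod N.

649 − 1 = 648 = 2^3 · 81, so d = 81.
3^1 ≡ 3 (mod 649)
3^2 ≡ 3^2 = 9 ≡ 9 (mod 649)
3^4 ≡ 9^2 = 81 ≡ 81 (mod 649)
3^8 ≡ 81^2 = 6561 ≡ 71 (mod 649)
3^16 ≡ 71^2 = 5041 ≡ 498 (mod 649)
3^32 ≡ 498^2 = 248004 ≡ 86 (mod 649)
3^64 ≡ 86^2 = 7396 ≡ 257 (mod 649)
81 = 64 + 16 + 1 in binary powers of 2.
So 3^81 ≡ 257 · 498 · 3 ≡ 399 (mod 649).
Squaring chain: 399 → 196 → 125; never reaches −1, so base 3 is a Miller–Rabin witness that 649 is composite.

399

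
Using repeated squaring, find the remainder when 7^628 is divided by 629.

7^1 ≡ 7 (mod 629)
7^2 ≡ 7^2 = 49 ≡ 49 (mod 629)
7^4 ≡ 49^2 = 2401 ≡ 514 (mod 629)
7^8 ≡ 514^2 = 264196 ≡ 16 (mod 629)
7^16 ≡ 16^2 = 256 ≡ 256 (mod 629)
7^32 ≡ 256^2 = 65536 ≡ 120 (mod 629)
7^64 ≡ 120^2 = 14400 ≡ 562 (mod 629)
7^128 ≡ 562^2 = 315844 ≡ 86 (mod 629)
7^256 ≡ 86^2 = 7396 ≡ 477 (mod 629)
7^512 ≡ 477^2 = 227529 ≡ 460 (mod 629)
628 = 512 + 64 + 32 + 16 + 4 in binary powers of 2.
So 7^628 ≡ 460 · 562 · 120 · 256 · 514 ≡ 293 (mod 629).
Since 293 ≠ 1, base 7 is a Fermat witness: 629 is composite.

293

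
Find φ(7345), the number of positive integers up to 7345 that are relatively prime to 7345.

Factor: 7345 = 5 · 13 · 113.
φ(7345) = (5−1) · (13−1) · (113−1) = 4 · 12 · 112 = 5376.

5376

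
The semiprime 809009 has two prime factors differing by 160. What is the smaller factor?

823

Since p = q + 160, we have 809009 = q(q + 160), so q² + 160q − 809009 = 0.
Discriminant: 160² + 4·809009 = 25600 + 3236036 = 3261636; √3261636 = 1806.
q = (−160 + 1806)/2 = 823, and p = q + 160 = 983.
Check: 823 · 983 = 809009.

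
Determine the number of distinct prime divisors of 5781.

5781 = 3 · 1927
1927 = 41 · 47
5781 = 3 · 41 · 47, which has 3 distinct prime factors.

3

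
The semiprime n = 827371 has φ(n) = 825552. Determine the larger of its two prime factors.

φ(n) = (p−1)(q−1) = n − (p+q) + 1, so p + q = 827371 − 825552 + 1 = 1820.
p and q are the roots of t² − 1820t + 827371 = 0.
Discriminant: 1820² − 4·827371 = 3312400 − 3309484 = 2916; √2916 = 54.
q = (1820 − 54)/2 = 883, p = (1820 + 54)/2 = 937.
Check: 883 · 937 = 827371.

937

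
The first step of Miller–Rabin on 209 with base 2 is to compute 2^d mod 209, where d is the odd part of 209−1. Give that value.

41

209 − 1 = 208 = 2^4 · 13, so d = 13.
2^1 ≡ 2 (mod 209)
2^2 ≡ 2^2 = 4 ≡ 4 (mod 209)
2^4 ≡ 4^2 = 16 ≡ 16 (mod 209)
2^8 ≡ 16^2 = 256 ≡ 47 (mod 209)
13 = 8 + 4 + 1 in binary powers of 2.
So 2^13 ≡ 47 · 16 · 2 ≡ 41 (mod 209).
Squaring chain: 41 → 9 → 81 → 82; never reaches −1, so base 2 is a Miller–Rabin witness that 209 is composite.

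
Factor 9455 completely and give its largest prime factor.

61

9455 = 5 · 1891
1891 = 31 · 61
61 is prime.
So 9455 = 5 · 31 · 61; the largest prime factor is 61.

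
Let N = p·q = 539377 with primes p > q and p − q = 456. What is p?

Since p = q + 456, we have 539377 = q(q + 456), so q² + 456q − 539377 = 0.
Discriminant: 456² + 4·539377 = 207936 + 2157508 = 2365444; √2365444 = 1538.
q = (−456 + 1538)/2 = 541, and p = q + 456 = 997.
Check: 541 · 997 = 539377.

997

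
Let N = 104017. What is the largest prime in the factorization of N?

104017 = 41 · 2537
2537 = 43 · 59
59 is prime.
So 104017 = 41 · 43 · 59; the largest prime factor is 59.

59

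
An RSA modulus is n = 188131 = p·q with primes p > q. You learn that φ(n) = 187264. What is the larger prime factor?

φ(n) = (p−1)(q−1) = n − (p+q) + 1, so p + q = 188131 − 187264 + 1 = 868.
p and q are the roots of t² − 868t + 188131 = 0.
Discriminant: 868² − 4·188131 = 753424 − 752524 = 900; √900 = 30.
q = (868 − 30)/2 = 419, p = (868 + 30)/2 = 449.
Check: 419 · 449 = 188131.

449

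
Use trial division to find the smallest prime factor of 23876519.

23876519 is odd.
Digit sum 41, not divisible by 3.
Ends in 9: not divisible by 5.
7: 23876519 = 7·3410931 + 2
11: 23876519 = 11·2170592 + 7
13: 23876519 = 13·1836655 + 4
17: 23876519 = 17·1404501 + 2
19: 23876519 = 19·1256658 + 17
23: 23876519 = 23·1038109 + 12
29: 23876519 = 29·823328 + 7
31: 23876519 = 31·770210 + 9
37: 23876519 = 37·645311 + 12
41: 23876519 = 41·582354 + 5
43: 23876519 = 43·555267 + 38
47: 23876519 = 47·508011 + 2
53: 23876519 = 53·450500 + 19
59: 23876519 = 59·404686 + 45
61: 23876519 = 61·391418 + 21
67: 23876519 = 67·356365 + 64
71: 23876519 = 71·336289

71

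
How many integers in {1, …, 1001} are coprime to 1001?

720

Factor: 1001 = 7 · 11 · 13.
φ(1001) = (7−1) · (11−1) · (13−1) = 6 · 10 · 12 = 720.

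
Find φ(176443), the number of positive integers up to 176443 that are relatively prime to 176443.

162816

Factor: 176443 = 17 · 97 · 107.
φ(176443) = (17−1) · (97−1) · (107−1) = 16 · 96 · 106 = 162816.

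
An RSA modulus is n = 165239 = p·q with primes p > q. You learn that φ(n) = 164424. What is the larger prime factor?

443

φ(n) = (p−1)(q−1) = n − (p+q) + 1, so p + q = 165239 − 164424 + 1 = 816.
p and q are the roots of t² − 816t + 165239 = 0.
Discriminant: 816² − 4·165239 = 665856 − 660956 = 4900; √4900 = 70.
q = (816 − 70)/2 = 373, p = (816 + 70)/2 = 443.
Check: 373 · 443 = 165239.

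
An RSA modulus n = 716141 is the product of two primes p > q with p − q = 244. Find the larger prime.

Since p = q + 244, we have 716141 = q(q + 244), so q² + 244q − 716141 = 0.
Discriminant: 244² + 4·716141 = 59536 + 2864564 = 2924100; √2924100 = 1710.
q = (−244 + 1710)/2 = 733, and p = q + 244 = 977.
Check: 733 · 977 = 716141.

977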